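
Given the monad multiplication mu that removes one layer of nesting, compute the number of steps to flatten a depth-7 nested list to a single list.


Each application of mu: T^2 -> T removes one layer of nesting.
Starting at depth 7 (i.e., T^7(X)), we need to reach T(X).
Number of mu applications = 7 - 1 = 6

6


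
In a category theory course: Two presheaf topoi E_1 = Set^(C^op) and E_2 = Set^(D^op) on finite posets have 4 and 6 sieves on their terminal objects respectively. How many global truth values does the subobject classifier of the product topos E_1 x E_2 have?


In a product of presheaf topoi E_1 x E_2, the subobject classifier
is Omega = Omega_1 x Omega_2 (componentwise), so
|Omega(top)| = |Omega_1(top_1)| * |Omega_2(top_2)|.
= 4 * 6 = 24.

24


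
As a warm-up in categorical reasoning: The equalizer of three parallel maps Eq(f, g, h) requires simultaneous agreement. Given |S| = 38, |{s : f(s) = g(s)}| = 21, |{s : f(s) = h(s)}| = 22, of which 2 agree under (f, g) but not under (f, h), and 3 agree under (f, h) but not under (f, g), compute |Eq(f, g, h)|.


Eq(f, g, h) is the triple-agreement set: points in S where all three
maps take the same value. Using inclusion-exclusion on the pairwise data:
Pair (f, g) agrees on 21 points; pair (f, h) on 22 points.
Points agreeing under (f, g) but not (f, h) = 2; under (f, h) but not (f, g) = 3.
Triple-agreement = agreement-in-(f, g) minus points that agree under (f, g) but not (f, h):
|Eq(f, g, h)| = 21 - 2 = 19
(cross-check via (f, h): 22 - 3 = 19.)

19


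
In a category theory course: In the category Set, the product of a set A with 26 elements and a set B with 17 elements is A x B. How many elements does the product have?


In Set, the product A x B is the Cartesian product.
By the universal property, |A x B| = |A| * |B|.
|A x B| = 26 * 17 = 442

442


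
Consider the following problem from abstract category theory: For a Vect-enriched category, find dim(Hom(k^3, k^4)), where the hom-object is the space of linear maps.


In Vect-enriched categories, Hom(k^n, k^m) is the space of m x n matrices.
dim(Hom(k^3, k^4)) = 4 * 3 = 12

12


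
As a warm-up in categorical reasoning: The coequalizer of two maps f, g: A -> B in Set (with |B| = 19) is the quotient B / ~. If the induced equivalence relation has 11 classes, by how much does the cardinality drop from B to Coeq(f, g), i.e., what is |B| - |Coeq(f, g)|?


The coequalizer Coeq(f, g) = B / ~ has one element per equivalence class.
|B| = 19, |Coeq(f, g)| = 11.
|B| - |Coeq(f, g)| = 19 - 11 = 8.

8


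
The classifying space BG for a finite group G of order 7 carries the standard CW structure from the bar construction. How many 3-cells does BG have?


In the bar-construction CW model of BG, the n-cells are indexed by
n-tuples [g_1|...|g_n] of non-identity elements of G (degenerate
simplices with some g_i = e do not contribute cells), so there are
(|G| - 1)^n n-cells.
For dim = 3 with |G| = 7:
cells = (7 - 1)^3 = 6^3 = 216

216


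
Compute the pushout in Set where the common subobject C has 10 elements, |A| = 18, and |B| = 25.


The pushout A +_C B identifies the images of C in A and B.
|A +_C B| = |A| + |B| - |C| (for injections).
= 18 + 25 - 10 = 33

33


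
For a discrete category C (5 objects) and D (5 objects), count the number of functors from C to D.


A functor from a discrete category C to D is determined by
where each object maps. Each of the 5 objects of C can map
to any of the 5 objects of D independently.
Number of functors = 5^5 = 3125

3125


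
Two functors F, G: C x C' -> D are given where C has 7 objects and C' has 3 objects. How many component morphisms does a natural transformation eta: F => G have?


A natural transformation eta: F => G assigns one component morphism per
object of the domain category.
The domain is the product category C x C', so
|Ob(C x C')| = |Ob(C)| * |Ob(C')| = 7 * 3 = 21.
Therefore eta has 21 component morphisms.

21


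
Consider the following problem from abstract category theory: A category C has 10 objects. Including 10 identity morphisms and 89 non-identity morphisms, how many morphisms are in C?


Each object has an identity morphism, giving 10 identities.
Adding the 89 non-identity morphisms:
Total = 10 + 89 = 99

99


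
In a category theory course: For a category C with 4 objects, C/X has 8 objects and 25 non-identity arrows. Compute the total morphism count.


In the slice category C/X, objects are morphisms to X.
Identity morphisms: 8 (one per object of C/X).
Non-identity morphisms: 25.
Total = 8 + 25 = 33

33


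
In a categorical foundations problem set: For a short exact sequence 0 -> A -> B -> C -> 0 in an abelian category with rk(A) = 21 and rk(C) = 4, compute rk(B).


For a short exact sequence 0 -> A -> B -> C -> 0,
rank is additive: rank(B) = rank(A) + rank(C).
rank(B) = 21 + 4 = 25

25


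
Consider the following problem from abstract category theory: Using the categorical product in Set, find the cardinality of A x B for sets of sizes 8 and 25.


In Set, the product A x B is the Cartesian product.
By the universal property, |A x B| = |A| * |B|.
|A x B| = 8 * 25 = 200

200


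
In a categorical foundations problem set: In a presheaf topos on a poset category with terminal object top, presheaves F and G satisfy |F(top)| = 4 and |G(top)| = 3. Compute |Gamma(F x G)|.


Global sections of a presheaf on a poset with terminal top satisfy
Gamma(H) ~ H(top). Presheaves admit pointwise products, so
(F x G)(top) = F(top) x G(top) (Cartesian product).
|Gamma(F x G)| = |F(top)| * |G(top)| = 4 * 3 = 12.

12


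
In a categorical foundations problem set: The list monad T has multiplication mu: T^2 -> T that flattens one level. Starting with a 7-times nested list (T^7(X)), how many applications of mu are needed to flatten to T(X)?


Each application of mu: T^2 -> T removes one layer of nesting.
Starting at depth 7 (i.e., T^7(X)), we need to reach T(X).
Number of mu applications = 7 - 1 = 6

6


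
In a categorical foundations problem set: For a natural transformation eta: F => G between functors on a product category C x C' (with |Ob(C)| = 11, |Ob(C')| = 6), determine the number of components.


A natural transformation eta: F => G assigns one component morphism per
object of the domain category.
The domain is the product category C x C', so
|Ob(C x C')| = |Ob(C)| * |Ob(C')| = 11 * 6 = 66.
Therefore eta has 66 component morphisms.

66


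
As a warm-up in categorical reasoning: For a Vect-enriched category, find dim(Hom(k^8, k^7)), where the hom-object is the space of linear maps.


In Vect-enriched categories, Hom(k^n, k^m) is the space of m x n matrices.
dim(Hom(k^8, k^7)) = 7 * 8 = 56

56


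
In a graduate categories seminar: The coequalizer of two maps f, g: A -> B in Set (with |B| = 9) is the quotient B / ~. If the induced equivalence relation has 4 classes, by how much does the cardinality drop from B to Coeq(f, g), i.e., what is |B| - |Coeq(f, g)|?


The coequalizer Coeq(f, g) = B / ~ has one element per equivalence class.
|B| = 9, |Coeq(f, g)| = 4.
|B| - |Coeq(f, g)| = 9 - 4 = 5.

5


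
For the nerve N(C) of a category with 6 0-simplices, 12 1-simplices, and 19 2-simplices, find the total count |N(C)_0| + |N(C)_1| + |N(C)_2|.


The 2-skeleton of the nerve N(C) consists of simplices in dimensions 0, 1, 2:
  |N(C)_0| = 6 (objects)
  |N(C)_1| = 12 (morphisms)
  |N(C)_2| = 19 (composable pairs)
Total = 6 + 12 + 19 = 37

37


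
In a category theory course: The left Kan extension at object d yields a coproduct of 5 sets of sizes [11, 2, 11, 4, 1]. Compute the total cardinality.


Pointwise, the left Kan extension (Lan_F H)(d) is the colimit, indexed
by the comma category (F downarrow d), of H composed with the
projection (F downarrow d) -> C. Here that colimit is given
as a coproduct (disjoint union) of sets, so its cardinality is the
sum of the sizes of the summands.
Coproduct of sets with sizes: 11 + 2 + 11 + 4 + 1
= 29

29


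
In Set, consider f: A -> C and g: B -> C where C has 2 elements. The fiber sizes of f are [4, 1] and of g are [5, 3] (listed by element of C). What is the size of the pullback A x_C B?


The pullback A x_C B consists of pairs (a, b) with f(a) = g(b).
For each element c in C, the fiber product has |f^-1(c)| * |g^-1(c)| elements.
Summing over C: 4 * 5 + 1 * 3
= 20 + 3 = 23

23


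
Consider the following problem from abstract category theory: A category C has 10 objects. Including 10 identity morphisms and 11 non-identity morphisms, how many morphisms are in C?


Each object has an identity morphism, giving 10 identities.
Adding the 11 non-identity morphisms:
Total = 10 + 11 = 21

21


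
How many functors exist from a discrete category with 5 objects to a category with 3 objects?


A functor from a discrete category C to D is determined by
where each object maps. Each of the 5 objects of C can map
to any of the 3 objects of D independently.
Number of functors = 3^5 = 243

243


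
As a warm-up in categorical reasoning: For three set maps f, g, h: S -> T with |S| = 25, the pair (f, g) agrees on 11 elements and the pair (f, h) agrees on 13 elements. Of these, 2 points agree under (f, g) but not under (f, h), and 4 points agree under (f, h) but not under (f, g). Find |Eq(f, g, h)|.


Eq(f, g, h) is the triple-agreement set: points in S where all three
maps take the same value. Using inclusion-exclusion on the pairwise data:
Pair (f, g) agrees on 11 points; pair (f, h) on 13 points.
Points agreeing under (f, g) but not (f, h) = 2; under (f, h) but not (f, g) = 4.
Triple-agreement = agreement-in-(f, g) minus points that agree under (f, g) but not (f, h):
|Eq(f, g, h)| = 11 - 2 = 9
(cross-check via (f, h): 13 - 4 = 9.)

9


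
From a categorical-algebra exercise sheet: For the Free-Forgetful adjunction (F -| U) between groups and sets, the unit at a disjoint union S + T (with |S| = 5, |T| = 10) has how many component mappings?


The unit eta_X: X -> U(F(X)) of the Free-Forgetful adjunction
maps each element of X to a generator of F(X). For X = S + T (disjoint
union in Set), |S + T| = |S| + |T|.
Total mappings = 5 + 10 = 15.

15


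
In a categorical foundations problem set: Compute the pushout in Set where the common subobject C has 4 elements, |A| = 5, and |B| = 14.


The pushout A +_C B identifies the images of C in A and B.
|A +_C B| = |A| + |B| - |C| (for injections).
= 5 + 14 - 4 = 15

15


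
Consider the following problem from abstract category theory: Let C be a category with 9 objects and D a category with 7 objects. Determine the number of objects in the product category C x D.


The product category C x D has objects that are pairs (c, d).
Number of pairs = |Ob(C)| * |Ob(D)| = 9 * 7 = 63

63


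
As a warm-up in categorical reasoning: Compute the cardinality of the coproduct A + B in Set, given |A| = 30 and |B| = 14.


In Set, the coproduct A + B is the disjoint union.
|A + B| = |A| + |B| = 30 + 14 = 44

44


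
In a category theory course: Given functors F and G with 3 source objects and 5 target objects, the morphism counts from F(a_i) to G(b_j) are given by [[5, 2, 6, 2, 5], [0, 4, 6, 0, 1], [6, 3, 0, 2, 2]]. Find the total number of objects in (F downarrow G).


Objects of (F downarrow G) are triples (a, b, h: F(a)->G(b)).
The count equals the sum of all entries in the hom-matrix.
sum(row 0) = 20
sum(row 1) = 11
sum(row 2) = 13
Grand total = 44

44


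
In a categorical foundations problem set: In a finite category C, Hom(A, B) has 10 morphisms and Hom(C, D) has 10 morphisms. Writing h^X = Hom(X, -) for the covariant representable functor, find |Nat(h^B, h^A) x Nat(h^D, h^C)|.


By the Yoneda lemma, Nat(h^B, h^A) is isomorphic to Hom(A, B),
so |Nat(h^B, h^A)| = |Hom(A, B)| and |Nat(h^D, h^C)| = |Hom(C, D)|.
|Hom(A, B)| = 10, |Hom(C, D)| = 10.
|Nat(h^B, h^A) x Nat(h^D, h^C)| = 10 * 10 = 100

100


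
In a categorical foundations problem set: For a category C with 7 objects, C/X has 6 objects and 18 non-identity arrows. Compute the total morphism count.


In the slice category C/X, objects are morphisms to X.
Identity morphisms: 6 (one per object of C/X).
Non-identity morphisms: 18.
Total = 6 + 18 = 24

24


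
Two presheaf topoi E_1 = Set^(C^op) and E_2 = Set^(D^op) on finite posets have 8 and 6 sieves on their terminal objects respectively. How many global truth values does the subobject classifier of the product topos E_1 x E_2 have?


In a product of presheaf topoi E_1 x E_2, the subobject classifier
is Omega = Omega_1 x Omega_2 (componentwise), so
|Omega(top)| = |Omega_1(top_1)| * |Omega_2(top_2)|.
= 8 * 6 = 48.

48


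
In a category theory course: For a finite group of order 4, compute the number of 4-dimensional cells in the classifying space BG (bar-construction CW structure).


In the bar-construction CW model of BG, the n-cells are indexed by
n-tuples [g_1|...|g_n] of non-identity elements of G (degenerate
simplices with some g_i = e do not contribute cells), so there are
(|G| - 1)^n n-cells.
For dim = 4 with |G| = 4:
cells = (4 - 1)^4 = 3^4 = 81

81


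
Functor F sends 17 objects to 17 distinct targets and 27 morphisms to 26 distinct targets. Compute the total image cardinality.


The image of F consists of distinct objects and distinct morphisms.
|Im(F)| on objects = 17
|Im(F)| on morphisms = 26
Total image cardinality = 17 + 26 = 43

43


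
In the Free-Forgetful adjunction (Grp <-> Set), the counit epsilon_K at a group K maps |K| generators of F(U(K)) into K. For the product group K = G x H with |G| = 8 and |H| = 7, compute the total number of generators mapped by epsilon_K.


The counit epsilon_K: F(U(K)) -> K of the Free-Forgetful adjunction
maps |K| generators of F(U(K)) into K. For K = G x H (the product group),
|G x H| = |G| * |H|.
Total generators mapped = 8 * 7 = 56.

56


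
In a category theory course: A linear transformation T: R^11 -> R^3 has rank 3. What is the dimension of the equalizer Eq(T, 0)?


The equalizer of f and the zero map is ker(f).
By the rank-nullity theorem: dim(ker(f)) = dim(domain) - rank(f).
dim(ker(f)) = 11 - 3 = 8

8


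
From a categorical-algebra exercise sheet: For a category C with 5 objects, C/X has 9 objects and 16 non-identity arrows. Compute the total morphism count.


In the slice category C/X, objects are morphisms to X.
Identity morphisms: 9 (one per object of C/X).
Non-identity morphisms: 16.
Total = 9 + 16 = 25

25


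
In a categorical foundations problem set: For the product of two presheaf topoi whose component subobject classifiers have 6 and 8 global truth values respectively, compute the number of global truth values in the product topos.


In a product of presheaf topoi E_1 x E_2, the subobject classifier
is Omega = Omega_1 x Omega_2 (componentwise), so
|Omega(top)| = |Omega_1(top_1)| * |Omega_2(top_2)|.
= 6 * 8 = 48.

48


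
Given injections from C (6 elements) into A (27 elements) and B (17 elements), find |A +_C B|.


The pushout A +_C B identifies the images of C in A and B.
|A +_C B| = |A| + |B| - |C| (for injections).
= 27 + 17 - 6 = 38

38


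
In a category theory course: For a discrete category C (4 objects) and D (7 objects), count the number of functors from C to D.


A functor from a discrete category C to D is determined by
where each object maps. Each of the 4 objects of C can map
to any of the 7 objects of D independently.
Number of functors = 7^4 = 2401

2401


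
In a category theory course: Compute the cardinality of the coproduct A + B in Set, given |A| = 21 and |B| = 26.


In Set, the coproduct A + B is the disjoint union.
|A + B| = |A| + |B| = 21 + 26 = 47

47


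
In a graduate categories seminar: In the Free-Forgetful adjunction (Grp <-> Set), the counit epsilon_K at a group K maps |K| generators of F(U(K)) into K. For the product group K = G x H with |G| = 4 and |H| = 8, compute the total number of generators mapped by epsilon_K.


The counit epsilon_K: F(U(K)) -> K of the Free-Forgetful adjunction
maps |K| generators of F(U(K)) into K. For K = G x H (the product group),
|G x H| = |G| * |H|.
Total generators mapped = 4 * 8 = 32.

32


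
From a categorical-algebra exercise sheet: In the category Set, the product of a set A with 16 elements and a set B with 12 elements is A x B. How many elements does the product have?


In Set, the product A x B is the Cartesian product.
By the universal property, |A x B| = |A| * |B|.
|A x B| = 16 * 12 = 192

192


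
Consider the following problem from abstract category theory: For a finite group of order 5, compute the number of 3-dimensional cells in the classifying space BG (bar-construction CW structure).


In the bar-construction CW model of BG, the n-cells are indexed by
n-tuples [g_1|...|g_n] of non-identity elements of G (degenerate
simplices with some g_i = e do not contribute cells), so there are
(|G| - 1)^n n-cells.
For dim = 3 with |G| = 5:
cells = (5 - 1)^3 = 4^3 = 64

64


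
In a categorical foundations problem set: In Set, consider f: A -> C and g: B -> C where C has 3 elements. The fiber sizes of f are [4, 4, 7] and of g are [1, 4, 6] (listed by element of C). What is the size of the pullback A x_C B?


The pullback A x_C B consists of pairs (a, b) with f(a) = g(b).
For each element c in C, the fiber product has |f^-1(c)| * |g^-1(c)| elements.
Summing over C: 4 * 1 + 4 * 4 + 7 * 6
= 4 + 16 + 42 = 62

62


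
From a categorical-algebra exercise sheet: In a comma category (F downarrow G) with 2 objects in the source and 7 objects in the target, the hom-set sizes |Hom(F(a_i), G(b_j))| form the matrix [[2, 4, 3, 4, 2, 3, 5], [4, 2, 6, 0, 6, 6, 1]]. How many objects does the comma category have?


Objects of (F downarrow G) are triples (a, b, h: F(a)->G(b)).
The count equals the sum of all entries in the hom-matrix.
sum(row 0) = 23
sum(row 1) = 25
Grand total = 48

48


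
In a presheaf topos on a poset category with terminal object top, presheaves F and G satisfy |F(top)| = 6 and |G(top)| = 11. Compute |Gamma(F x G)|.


Global sections of a presheaf on a poset with terminal top satisfy
Gamma(H) ~ H(top). Presheaves admit pointwise products, so
(F x G)(top) = F(top) x G(top) (Cartesian product).
|Gamma(F x G)| = |F(top)| * |G(top)| = 6 * 11 = 66.

66


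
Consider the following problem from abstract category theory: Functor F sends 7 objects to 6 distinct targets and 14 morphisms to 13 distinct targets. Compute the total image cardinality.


The image of F consists of distinct objects and distinct morphisms.
|Im(F)| on objects = 6
|Im(F)| on morphisms = 13
Total image cardinality = 6 + 13 = 19

19


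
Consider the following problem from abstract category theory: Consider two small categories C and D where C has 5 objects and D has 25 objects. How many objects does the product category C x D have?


The product category C x D has objects that are pairs (c, d).
Number of pairs = |Ob(C)| * |Ob(D)| = 5 * 25 = 125

125


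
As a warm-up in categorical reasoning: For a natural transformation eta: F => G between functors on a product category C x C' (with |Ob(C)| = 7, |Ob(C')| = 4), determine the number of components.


A natural transformation eta: F => G assigns one component morphism per
object of the domain category.
The domain is the product category C x C', so
|Ob(C x C')| = |Ob(C)| * |Ob(C')| = 7 * 4 = 28.
Therefore eta has 28 component morphisms.

28


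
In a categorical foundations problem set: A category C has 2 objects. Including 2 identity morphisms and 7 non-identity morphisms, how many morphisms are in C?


Each object has an identity morphism, giving 2 identities.
Adding the 7 non-identity morphisms:
Total = 2 + 7 = 9

9


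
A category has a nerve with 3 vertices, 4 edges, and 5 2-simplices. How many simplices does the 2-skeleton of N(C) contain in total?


The 2-skeleton of the nerve N(C) consists of simplices in dimensions 0, 1, 2:
  |N(C)_0| = 3 (objects)
  |N(C)_1| = 4 (morphisms)
  |N(C)_2| = 5 (composable pairs)
Total = 3 + 4 + 5 = 12

12


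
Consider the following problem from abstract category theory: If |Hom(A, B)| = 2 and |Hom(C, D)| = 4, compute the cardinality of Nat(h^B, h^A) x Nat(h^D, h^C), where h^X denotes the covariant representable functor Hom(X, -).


By the Yoneda lemma, Nat(h^B, h^A) is isomorphic to Hom(A, B),
so |Nat(h^B, h^A)| = |Hom(A, B)| and |Nat(h^D, h^C)| = |Hom(C, D)|.
|Hom(A, B)| = 2, |Hom(C, D)| = 4.
|Nat(h^B, h^A) x Nat(h^D, h^C)| = 2 * 4 = 8

8


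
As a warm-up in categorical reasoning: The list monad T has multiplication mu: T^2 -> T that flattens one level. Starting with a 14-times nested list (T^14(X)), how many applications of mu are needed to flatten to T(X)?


Each application of mu: T^2 -> T removes one layer of nesting.
Starting at depth 14 (i.e., T^14(X)), we need to reach T(X).
Number of mu applications = 14 - 1 = 13

13


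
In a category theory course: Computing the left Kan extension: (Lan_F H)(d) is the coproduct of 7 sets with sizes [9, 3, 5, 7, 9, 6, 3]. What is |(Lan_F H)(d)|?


Pointwise, the left Kan extension (Lan_F H)(d) is the colimit, indexed
by the comma category (F downarrow d), of H composed with the
projection (F downarrow d) -> C. Here that colimit is given
as a coproduct (disjoint union) of sets, so its cardinality is the
sum of the sizes of the summands.
Coproduct of sets with sizes: 9 + 3 + 5 + 7 + 9 + 6 + 3
= 42

42


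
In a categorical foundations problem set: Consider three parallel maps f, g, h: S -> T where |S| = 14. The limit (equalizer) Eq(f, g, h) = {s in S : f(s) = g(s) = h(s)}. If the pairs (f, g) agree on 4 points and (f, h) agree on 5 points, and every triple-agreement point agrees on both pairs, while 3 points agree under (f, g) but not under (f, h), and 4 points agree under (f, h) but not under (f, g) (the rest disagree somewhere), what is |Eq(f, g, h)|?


Eq(f, g, h) is the triple-agreement set: points in S where all three
maps take the same value. Using inclusion-exclusion on the pairwise data:
Pair (f, g) agrees on 4 points; pair (f, h) on 5 points.
Points agreeing under (f, g) but not (f, h) = 3; under (f, h) but not (f, g) = 4.
Triple-agreement = agreement-in-(f, g) minus points that agree under (f, g) but not (f, h):
|Eq(f, g, h)| = 4 - 3 = 1
(cross-check via (f, h): 5 - 4 = 1.)

1


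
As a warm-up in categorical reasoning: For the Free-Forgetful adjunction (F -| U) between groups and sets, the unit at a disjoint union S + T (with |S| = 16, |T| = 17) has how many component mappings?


The unit eta_X: X -> U(F(X)) of the Free-Forgetful adjunction
maps each element of X to a generator of F(X). For X = S + T (disjoint
union in Set), |S + T| = |S| + |T|.
Total mappings = 16 + 17 = 33.

33


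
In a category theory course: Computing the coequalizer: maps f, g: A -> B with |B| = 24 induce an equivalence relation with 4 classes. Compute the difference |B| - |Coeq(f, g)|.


The coequalizer Coeq(f, g) = B / ~ has one element per equivalence class.
|B| = 24, |Coeq(f, g)| = 4.
|B| - |Coeq(f, g)| = 24 - 4 = 20.

20


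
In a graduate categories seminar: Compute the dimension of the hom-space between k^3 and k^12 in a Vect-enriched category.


In Vect-enriched categories, Hom(k^n, k^m) is the space of m x n matrices.
dim(Hom(k^3, k^12)) = 12 * 3 = 36

36


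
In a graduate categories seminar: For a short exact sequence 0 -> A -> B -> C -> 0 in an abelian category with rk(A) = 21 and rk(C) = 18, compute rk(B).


For a short exact sequence 0 -> A -> B -> C -> 0,
rank is additive: rank(B) = rank(A) + rank(C).
rank(B) = 21 + 18 = 39

39


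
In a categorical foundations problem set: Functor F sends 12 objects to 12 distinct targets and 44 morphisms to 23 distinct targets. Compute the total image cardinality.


The image of F consists of distinct objects and distinct morphisms.
|Im(F)| on objects = 12
|Im(F)| on morphisms = 23
Total image cardinality = 12 + 23 = 35

35


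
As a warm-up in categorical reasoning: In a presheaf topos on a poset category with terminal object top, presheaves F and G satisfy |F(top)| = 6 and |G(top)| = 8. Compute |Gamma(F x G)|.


Global sections of a presheaf on a poset with terminal top satisfy
Gamma(H) ~ H(top). Presheaves admit pointwise products, so
(F x G)(top) = F(top) x G(top) (Cartesian product).
|Gamma(F x G)| = |F(top)| * |G(top)| = 6 * 8 = 48.

48


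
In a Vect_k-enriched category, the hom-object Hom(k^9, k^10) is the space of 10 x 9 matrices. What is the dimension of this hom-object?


In Vect-enriched categories, Hom(k^n, k^m) is the space of m x n matrices.
dim(Hom(k^9, k^10)) = 10 * 9 = 90

90


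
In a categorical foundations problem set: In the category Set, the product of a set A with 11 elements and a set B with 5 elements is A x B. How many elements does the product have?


In Set, the product A x B is the Cartesian product.
By the universal property, |A x B| = |A| * |B|.
|A x B| = 11 * 5 = 55

55


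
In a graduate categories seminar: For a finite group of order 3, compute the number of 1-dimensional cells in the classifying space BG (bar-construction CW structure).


In the bar-construction CW model of BG, the n-cells are indexed by
n-tuples [g_1|...|g_n] of non-identity elements of G (degenerate
simplices with some g_i = e do not contribute cells), so there are
(|G| - 1)^n n-cells.
For dim = 1 with |G| = 3:
cells = (3 - 1)^1 = 2^1 = 2

2


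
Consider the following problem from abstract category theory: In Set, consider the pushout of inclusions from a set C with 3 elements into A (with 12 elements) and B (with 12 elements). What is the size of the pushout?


The pushout A +_C B identifies the images of C in A and B.
|A +_C B| = |A| + |B| - |C| (for injections).
= 12 + 12 - 3 = 21

21


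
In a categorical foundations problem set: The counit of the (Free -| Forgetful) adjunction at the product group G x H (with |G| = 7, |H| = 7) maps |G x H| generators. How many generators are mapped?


The counit epsilon_K: F(U(K)) -> K of the Free-Forgetful adjunction
maps |K| generators of F(U(K)) into K. For K = G x H (the product group),
|G x H| = |G| * |H|.
Total generators mapped = 7 * 7 = 49.

49


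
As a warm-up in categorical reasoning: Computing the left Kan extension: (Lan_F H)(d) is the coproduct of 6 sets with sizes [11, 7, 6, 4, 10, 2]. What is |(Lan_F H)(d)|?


Pointwise, the left Kan extension (Lan_F H)(d) is the colimit, indexed
by the comma category (F downarrow d), of H composed with the
projection (F downarrow d) -> C. Here that colimit is given
as a coproduct (disjoint union) of sets, so its cardinality is the
sum of the sizes of the summands.
Coproduct of sets with sizes: 11 + 7 + 6 + 4 + 10 + 2
= 40

40


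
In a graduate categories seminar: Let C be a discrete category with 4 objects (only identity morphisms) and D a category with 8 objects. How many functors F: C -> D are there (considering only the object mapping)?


A functor from a discrete category C to D is determined by
where each object maps. Each of the 4 objects of C can map
to any of the 8 objects of D independently.
Number of functors = 8^4 = 4096

4096


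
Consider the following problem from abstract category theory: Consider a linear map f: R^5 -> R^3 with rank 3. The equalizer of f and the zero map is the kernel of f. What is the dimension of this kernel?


The equalizer of f and the zero map is ker(f).
By the rank-nullity theorem: dim(ker(f)) = dim(domain) - rank(f).
dim(ker(f)) = 5 - 3 = 2

2


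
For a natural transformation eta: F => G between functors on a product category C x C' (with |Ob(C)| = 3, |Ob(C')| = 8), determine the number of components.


A natural transformation eta: F => G assigns one component morphism per
object of the domain category.
The domain is the product category C x C', so
|Ob(C x C')| = |Ob(C)| * |Ob(C')| = 3 * 8 = 24.
Therefore eta has 24 component morphisms.

24


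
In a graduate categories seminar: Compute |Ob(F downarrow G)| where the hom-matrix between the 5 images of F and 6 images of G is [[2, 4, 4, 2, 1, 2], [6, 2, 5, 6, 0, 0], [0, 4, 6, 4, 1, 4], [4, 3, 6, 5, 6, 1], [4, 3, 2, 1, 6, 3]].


Objects of (F downarrow G) are triples (a, b, h: F(a)->G(b)).
The count equals the sum of all entries in the hom-matrix.
sum(row 0) = 15
sum(row 1) = 19
sum(row 2) = 19
sum(row 3) = 25
sum(row 4) = 19
Grand total = 97

97


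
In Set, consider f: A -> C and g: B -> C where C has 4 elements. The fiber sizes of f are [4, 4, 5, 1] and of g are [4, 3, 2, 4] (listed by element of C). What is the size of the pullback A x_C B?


The pullback A x_C B consists of pairs (a, b) with f(a) = g(b).
For each element c in C, the fiber product has |f^-1(c)| * |g^-1(c)| elements.
Summing over C: 4 * 4 + 4 * 3 + 5 * 2 + 1 * 4
= 16 + 12 + 10 + 4 = 42

42


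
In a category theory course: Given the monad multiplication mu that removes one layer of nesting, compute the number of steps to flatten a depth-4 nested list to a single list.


Each application of mu: T^2 -> T removes one layer of nesting.
Starting at depth 4 (i.e., T^4(X)), we need to reach T(X).
Number of mu applications = 4 - 1 = 3

3


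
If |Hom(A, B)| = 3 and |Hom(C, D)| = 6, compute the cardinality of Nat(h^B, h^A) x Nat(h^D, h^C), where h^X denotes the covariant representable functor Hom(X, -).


By the Yoneda lemma, Nat(h^B, h^A) is isomorphic to Hom(A, B),
so |Nat(h^B, h^A)| = |Hom(A, B)| and |Nat(h^D, h^C)| = |Hom(C, D)|.
|Hom(A, B)| = 3, |Hom(C, D)| = 6.
|Nat(h^B, h^A) x Nat(h^D, h^C)| = 3 * 6 = 18

18


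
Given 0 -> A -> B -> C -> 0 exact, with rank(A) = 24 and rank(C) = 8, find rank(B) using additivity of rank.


For a short exact sequence 0 -> A -> B -> C -> 0,
rank is additive: rank(B) = rank(A) + rank(C).
rank(B) = 24 + 8 = 32

32


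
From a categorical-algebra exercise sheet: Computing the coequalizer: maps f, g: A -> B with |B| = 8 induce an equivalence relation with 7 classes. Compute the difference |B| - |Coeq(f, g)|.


The coequalizer Coeq(f, g) = B / ~ has one element per equivalence class.
|B| = 8, |Coeq(f, g)| = 7.
|B| - |Coeq(f, g)| = 8 - 7 = 1.

1


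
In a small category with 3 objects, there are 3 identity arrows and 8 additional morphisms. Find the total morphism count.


Each object has an identity morphism, giving 3 identities.
Adding the 8 non-identity morphisms:
Total = 3 + 8 = 11

11


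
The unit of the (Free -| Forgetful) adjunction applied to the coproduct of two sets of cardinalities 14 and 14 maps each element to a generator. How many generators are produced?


The unit eta_X: X -> U(F(X)) of the Free-Forgetful adjunction
maps each element of X to a generator of F(X). For X = S + T (disjoint
union in Set), |S + T| = |S| + |T|.
Total mappings = 14 + 14 = 28.

28


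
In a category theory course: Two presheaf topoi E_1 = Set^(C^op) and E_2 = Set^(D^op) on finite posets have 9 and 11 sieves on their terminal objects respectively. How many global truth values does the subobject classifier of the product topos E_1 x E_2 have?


In a product of presheaf topoi E_1 x E_2, the subobject classifier
is Omega = Omega_1 x Omega_2 (componentwise), so
|Omega(top)| = |Omega_1(top_1)| * |Omega_2(top_2)|.
= 9 * 11 = 99.

99


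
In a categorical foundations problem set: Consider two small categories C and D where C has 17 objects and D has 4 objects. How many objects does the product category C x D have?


The product category C x D has objects that are pairs (c, d).
Number of pairs = |Ob(C)| * |Ob(D)| = 17 * 4 = 68

68


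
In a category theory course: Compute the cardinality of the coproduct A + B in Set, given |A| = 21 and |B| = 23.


In Set, the coproduct A + B is the disjoint union.
|A + B| = |A| + |B| = 21 + 23 = 44

44


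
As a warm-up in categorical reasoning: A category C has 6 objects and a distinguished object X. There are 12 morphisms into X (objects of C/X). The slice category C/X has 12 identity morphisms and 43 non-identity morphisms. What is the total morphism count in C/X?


In the slice category C/X, objects are morphisms to X.
Identity morphisms: 12 (one per object of C/X).
Non-identity morphisms: 43.
Total = 12 + 43 = 55

55


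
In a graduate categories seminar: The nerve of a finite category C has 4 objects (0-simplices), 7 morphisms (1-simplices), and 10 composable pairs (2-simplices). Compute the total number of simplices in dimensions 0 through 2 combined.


The 2-skeleton of the nerve N(C) consists of simplices in dimensions 0, 1, 2:
  |N(C)_0| = 4 (objects)
  |N(C)_1| = 7 (morphisms)
  |N(C)_2| = 10 (composable pairs)
Total = 4 + 7 + 10 = 21

21


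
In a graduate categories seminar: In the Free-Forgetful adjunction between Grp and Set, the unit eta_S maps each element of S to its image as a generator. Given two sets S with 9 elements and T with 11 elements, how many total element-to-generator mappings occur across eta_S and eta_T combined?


The unit eta_X: X -> U(F(X)) of the Free-Forgetful adjunction
maps each element of X to a generator of F(X). For X = S + T (disjoint
union in Set), |S + T| = |S| + |T|.
Total mappings = 9 + 11 = 20.

20


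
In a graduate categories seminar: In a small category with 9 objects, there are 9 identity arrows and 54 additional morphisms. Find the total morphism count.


Each object has an identity morphism, giving 9 identities.
Adding the 54 non-identity morphisms:
Total = 9 + 54 = 63

63


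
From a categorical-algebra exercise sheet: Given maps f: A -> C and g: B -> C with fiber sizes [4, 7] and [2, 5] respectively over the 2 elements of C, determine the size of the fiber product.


The pullback A x_C B consists of pairs (a, b) with f(a) = g(b).
For each element c in C, the fiber product has |f^-1(c)| * |g^-1(c)| elements.
Summing over C: 4 * 2 + 7 * 5
= 8 + 35 = 43

43


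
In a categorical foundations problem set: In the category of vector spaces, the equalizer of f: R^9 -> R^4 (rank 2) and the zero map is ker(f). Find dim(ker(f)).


The equalizer of f and the zero map is ker(f).
By the rank-nullity theorem: dim(ker(f)) = dim(domain) - rank(f).
dim(ker(f)) = 9 - 2 = 7

7


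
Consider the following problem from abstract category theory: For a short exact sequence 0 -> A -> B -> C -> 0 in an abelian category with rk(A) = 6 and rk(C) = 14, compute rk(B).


For a short exact sequence 0 -> A -> B -> C -> 0,
rank is additive: rank(B) = rank(A) + rank(C).
rank(B) = 6 + 14 = 20

20


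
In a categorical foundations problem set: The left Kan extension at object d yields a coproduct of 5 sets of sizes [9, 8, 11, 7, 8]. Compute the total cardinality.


Pointwise, the left Kan extension (Lan_F H)(d) is the colimit, indexed
by the comma category (F downarrow d), of H composed with the
projection (F downarrow d) -> C. Here that colimit is given
as a coproduct (disjoint union) of sets, so its cardinality is the
sum of the sizes of the summands.
Coproduct of sets with sizes: 9 + 8 + 11 + 7 + 8
= 43

43


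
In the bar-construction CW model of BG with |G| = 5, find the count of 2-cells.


In the bar-construction CW model of BG, the n-cells are indexed by
n-tuples [g_1|...|g_n] of non-identity elements of G (degenerate
simplices with some g_i = e do not contribute cells), so there are
(|G| - 1)^n n-cells.
For dim = 2 with |G| = 5:
cells = (5 - 1)^2 = 4^2 = 16

16


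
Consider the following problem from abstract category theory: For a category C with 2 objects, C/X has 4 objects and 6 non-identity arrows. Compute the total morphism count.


In the slice category C/X, objects are morphisms to X.
Identity morphisms: 4 (one per object of C/X).
Non-identity morphisms: 6.
Total = 4 + 6 = 10

10


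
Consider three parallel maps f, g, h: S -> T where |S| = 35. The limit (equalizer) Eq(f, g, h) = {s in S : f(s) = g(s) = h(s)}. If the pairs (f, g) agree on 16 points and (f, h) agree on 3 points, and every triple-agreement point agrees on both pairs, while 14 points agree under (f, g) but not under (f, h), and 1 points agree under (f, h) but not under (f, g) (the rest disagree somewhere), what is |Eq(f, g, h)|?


Eq(f, g, h) is the triple-agreement set: points in S where all three
maps take the same value. Using inclusion-exclusion on the pairwise data:
Pair (f, g) agrees on 16 points; pair (f, h) on 3 points.
Points agreeing under (f, g) but not (f, h) = 14; under (f, h) but not (f, g) = 1.
Triple-agreement = agreement-in-(f, g) minus points that agree under (f, g) but not (f, h):
|Eq(f, g, h)| = 16 - 14 = 2
(cross-check via (f, h): 3 - 1 = 2.)

2


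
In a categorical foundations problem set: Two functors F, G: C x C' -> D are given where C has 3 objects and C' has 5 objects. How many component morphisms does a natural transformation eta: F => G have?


A natural transformation eta: F => G assigns one component morphism per
object of the domain category.
The domain is the product category C x C', so
|Ob(C x C')| = |Ob(C)| * |Ob(C')| = 3 * 5 = 15.
Therefore eta has 15 component morphisms.

15


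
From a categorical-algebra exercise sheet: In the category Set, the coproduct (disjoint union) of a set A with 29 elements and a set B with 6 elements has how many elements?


In Set, the coproduct A + B is the disjoint union.
|A + B| = |A| + |B| = 29 + 6 = 35

35


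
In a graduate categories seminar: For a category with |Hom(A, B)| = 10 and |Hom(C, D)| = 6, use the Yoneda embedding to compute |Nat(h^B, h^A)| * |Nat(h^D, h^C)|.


By the Yoneda lemma, Nat(h^B, h^A) is isomorphic to Hom(A, B),
so |Nat(h^B, h^A)| = |Hom(A, B)| and |Nat(h^D, h^C)| = |Hom(C, D)|.
|Hom(A, B)| = 10, |Hom(C, D)| = 6.
|Nat(h^B, h^A) x Nat(h^D, h^C)| = 10 * 6 = 60

60


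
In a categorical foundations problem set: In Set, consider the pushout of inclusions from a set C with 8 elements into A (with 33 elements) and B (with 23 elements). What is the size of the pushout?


The pushout A +_C B identifies the images of C in A and B.
|A +_C B| = |A| + |B| - |C| (for injections).
= 33 + 23 - 8 = 48

48


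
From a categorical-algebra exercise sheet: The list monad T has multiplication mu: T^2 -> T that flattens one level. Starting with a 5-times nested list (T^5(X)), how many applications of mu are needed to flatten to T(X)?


Each application of mu: T^2 -> T removes one layer of nesting.
Starting at depth 5 (i.e., T^5(X)), we need to reach T(X).
Number of mu applications = 5 - 1 = 4

4


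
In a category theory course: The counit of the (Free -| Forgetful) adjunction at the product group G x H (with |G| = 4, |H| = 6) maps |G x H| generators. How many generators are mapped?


The counit epsilon_K: F(U(K)) -> K of the Free-Forgetful adjunction
maps |K| generators of F(U(K)) into K. For K = G x H (the product group),
|G x H| = |G| * |H|.
Total generators mapped = 4 * 6 = 24.

24


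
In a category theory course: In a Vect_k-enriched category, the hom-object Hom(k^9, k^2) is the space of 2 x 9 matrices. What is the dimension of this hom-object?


In Vect-enriched categories, Hom(k^n, k^m) is the space of m x n matrices.
dim(Hom(k^9, k^2)) = 2 * 9 = 18

18


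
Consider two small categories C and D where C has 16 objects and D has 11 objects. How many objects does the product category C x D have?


The product category C x D has objects that are pairs (c, d).
Number of pairs = |Ob(C)| * |Ob(D)| = 16 * 11 = 176

176


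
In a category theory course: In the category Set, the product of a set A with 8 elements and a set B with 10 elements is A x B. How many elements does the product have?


In Set, the product A x B is the Cartesian product.
By the universal property, |A x B| = |A| * |B|.
|A x B| = 8 * 10 = 80

80


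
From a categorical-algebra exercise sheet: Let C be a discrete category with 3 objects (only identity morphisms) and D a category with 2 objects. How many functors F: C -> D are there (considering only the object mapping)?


A functor from a discrete category C to D is determined by
where each object maps. Each of the 3 objects of C can map
to any of the 2 objects of D independently.
Number of functors = 2^3 = 8

8
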